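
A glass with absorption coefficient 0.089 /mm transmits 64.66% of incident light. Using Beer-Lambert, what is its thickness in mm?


Rearrange T = exp(-alpha * thickness):
  thickness = -ln(T) / alpha
  T = 64.66/100 = 0.6466
  ln(T) = -0.43603
  -ln(T) = 0.43603
  thickness = 0.43603 / 0.089 = 4.9 mm

4.9 mm


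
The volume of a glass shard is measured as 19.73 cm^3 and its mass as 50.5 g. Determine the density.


Use the definition of density:
  rho = mass / volume
  rho = 50.5 / 19.73 = 2.56 g/cm^3

2.56 g/cm^3


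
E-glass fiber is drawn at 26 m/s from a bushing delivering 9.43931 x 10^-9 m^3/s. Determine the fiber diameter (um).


Cross-sectional area from continuity:
  A = Q / v = 9.43931 x 10^-9 / 26 = 3.630504 x 10^-10 m^2
Diameter from circular cross-section:
  d = sqrt(4A / pi) * 10^6 (m -> um)
  d = sqrt(4 * 3.630504 x 10^-10 / pi) * 10^6 = 21.5 um

21.5 um


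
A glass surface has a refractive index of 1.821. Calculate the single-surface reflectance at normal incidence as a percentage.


Fresnel reflectance at normal incidence:
  R = ((n - 1)/(n + 1))^2
  (n - 1)/(n + 1) = (1.821 - 1)/(1.821 + 1) = 0.291032
  R = 0.291032^2 = 0.0846996
  R(%) = 0.0846996 * 100 = 8.47%

8.47%


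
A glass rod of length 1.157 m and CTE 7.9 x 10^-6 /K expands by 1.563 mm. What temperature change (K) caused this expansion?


Rearrange dL = alpha * L0 * dT for dT:
  dT = dL / (alpha * L0)
  dL (m) = 1.563 / 1000 = 0.001563
  dT = 0.001563 / ((7.9 x 10^-6) * 1.157) = 171.0 K

171.0 K


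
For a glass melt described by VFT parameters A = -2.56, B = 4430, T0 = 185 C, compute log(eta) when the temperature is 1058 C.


VFT equation: log(eta) = A + B / (T - T0)
  T - T0 = 1058 - 185 = 873
  B / (T - T0) = 4430 / 873 = 5.074
  log(eta) = -2.56 + 5.074 = 2.514

2.514


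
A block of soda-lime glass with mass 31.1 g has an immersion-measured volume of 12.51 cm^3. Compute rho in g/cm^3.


Use the definition of density:
  rho = mass / volume
  rho = 31.1 / 12.51 = 2.486 g/cm^3

2.486 g/cm^3


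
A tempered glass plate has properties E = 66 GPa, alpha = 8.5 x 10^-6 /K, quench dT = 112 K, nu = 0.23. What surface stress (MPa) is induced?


Tempering stress: sigma = E * alpha * dT / (1 - nu)
  E (MPa) = 66 * 1000 = 66000
  Numerator = 66000 * (8.5 x 10^-6) * 112 = 62.832
  Denominator = 1 - 0.23 = 0.77
  sigma = 62.832 / 0.77 = 81.6 MPa

81.6 MPa


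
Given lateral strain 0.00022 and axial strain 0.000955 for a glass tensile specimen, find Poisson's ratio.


Poisson's ratio: nu = lateral strain / axial strain
  nu = 0.00022 / 0.000955 = 0.2304

0.2304


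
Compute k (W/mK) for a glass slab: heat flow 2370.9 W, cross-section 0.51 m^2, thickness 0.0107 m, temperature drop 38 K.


Fourier's law rearranged: k = Q * t / (A * dT)
  Numerator = 2370.9 * 0.0107 = 25.36863
  Denominator = 0.51 * 38 = 19.38
  k = 25.36863 / 19.38 = 1.309 W/mK

1.309 W/mK


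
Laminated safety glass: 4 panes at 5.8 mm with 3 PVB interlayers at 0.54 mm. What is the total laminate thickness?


Total thickness = glass contribution + PVB contribution
  Glass: 4 * 5.8 = 23.2 mm
  PVB: 3 * 0.54 = 1.62 mm
  Total = 23.2 + 1.62 = 24.82 mm

24.82 mm


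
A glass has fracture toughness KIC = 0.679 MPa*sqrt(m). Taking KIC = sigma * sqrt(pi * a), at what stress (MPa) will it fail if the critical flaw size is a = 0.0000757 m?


Rearrange KIC = sigma * sqrt(pi * a):
  sigma = KIC / sqrt(pi * a)
  sqrt(pi * 0.0000757) = 0.015421
  sigma = 0.679 / 0.015421 = 44.03 MPa

44.03 MPa


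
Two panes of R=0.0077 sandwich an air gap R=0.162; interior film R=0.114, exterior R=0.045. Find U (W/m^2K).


Total thermal resistance (series):
  R_total = R_in + R_glass + R_air + R_glass + R_out
  R_total = 0.114 + 0.0077 + 0.162 + 0.0077 + 0.045 = 0.3364 m^2K/W
U-value = 1 / R_total = 1 / 0.3364 = 2.973 W/m^2K

2.973 W/m^2K


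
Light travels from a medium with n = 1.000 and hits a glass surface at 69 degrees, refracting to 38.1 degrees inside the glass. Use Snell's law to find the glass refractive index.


Apply Snell's law: n1 * sin(theta1) = n2 * sin(theta2)
  n2 = n1 * sin(theta1) / sin(theta2)
  sin(69) = 0.93358
  sin(38.1) = 0.617036
  n2 = 1.000 * 0.93358 / 0.617036 = 1.513

1.513


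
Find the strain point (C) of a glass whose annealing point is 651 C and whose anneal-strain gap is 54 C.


Strain point = annealing point - difference:
  T_strain = 651 - 54 = 597 C

597 C


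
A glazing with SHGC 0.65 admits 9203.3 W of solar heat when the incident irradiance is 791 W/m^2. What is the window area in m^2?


Rearrange Q = Area * SHGC * Irradiance:
  Area = Q / (SHGC * Irradiance)
  Area = 9203.3 / (0.65 * 791) = 17.9 m^2

17.9 m^2


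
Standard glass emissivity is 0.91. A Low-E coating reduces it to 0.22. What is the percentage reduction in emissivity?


Percentage reduction = (1 - coated/uncoated) * 100
  Ratio = 0.22 / 0.91 = 0.2418
  Reduction = (1 - 0.2418) * 100 = 75.8%

75.8%


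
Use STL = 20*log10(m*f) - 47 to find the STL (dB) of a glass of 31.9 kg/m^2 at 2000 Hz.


Mass law: STL = 20 * log10(m * f) - 47
  m * f = 31.9 * 2000 = 63800
  log10(63800) = 4.80482
  STL = 20 * 4.80482 - 47 = 96.0964 - 47 = 49.1 dB

49.1 dB


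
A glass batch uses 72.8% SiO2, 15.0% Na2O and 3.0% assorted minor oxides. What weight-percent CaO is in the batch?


Pieces sum to 100%:
  CaO = 100 - (SiO2 + Na2O + others)
  CaO = 100 - (72.8 + 15.0 + 3.0) = 9.2%

9.2%


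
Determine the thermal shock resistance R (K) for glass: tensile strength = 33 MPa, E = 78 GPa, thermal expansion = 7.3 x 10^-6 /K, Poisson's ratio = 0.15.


Thermal shock resistance: R = sigma * (1 - nu) / (E * alpha)
  Numerator = 33 * (1 - 0.15) = 28.05
  Denominator = 78 * 1000 * (7.3 x 10^-6) = 0.5694
  R = 28.05 / 0.5694 = 49.3 K

49.3 K


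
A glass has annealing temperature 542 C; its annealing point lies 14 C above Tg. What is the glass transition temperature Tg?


Rearrange T_anneal = Tg + offset for Tg:
  Tg = T_anneal - offset = 542 - 14 = 528 C

528 C


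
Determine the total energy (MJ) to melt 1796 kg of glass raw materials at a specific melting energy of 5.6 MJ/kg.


Total energy = mass * specific energy
  E = 1796 * 5.6 = 10057.6 MJ

10057.6 MJ


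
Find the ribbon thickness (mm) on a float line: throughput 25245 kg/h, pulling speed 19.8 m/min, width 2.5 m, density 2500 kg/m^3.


Ribbon cross-section from mass balance:
  Volume rate = throughput / density = 25245 / 2500 = 10.098 m^3/h
  thickness = volume rate / (speed * 60 * width), i.e.
  thickness = throughput / (60 * speed * width * density) * 1000
  thickness = 25245 / (60 * 19.8 * 2.5 * 2500) * 1000 = 3.4 mm

3.4 mm


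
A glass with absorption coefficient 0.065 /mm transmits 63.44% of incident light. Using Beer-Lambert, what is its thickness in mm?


Rearrange T = exp(-alpha * thickness):
  thickness = -ln(T) / alpha
  T = 63.44/100 = 0.6344
  ln(T) = -0.45508
  -ln(T) = 0.45508
  thickness = 0.45508 / 0.065 = 7.0 mm

7.0 mm


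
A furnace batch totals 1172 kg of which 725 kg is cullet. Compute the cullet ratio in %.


Cullet ratio = (cullet mass / total batch mass) * 100
  Ratio = 725 / 1172 * 100 = 61.86%

61.86%


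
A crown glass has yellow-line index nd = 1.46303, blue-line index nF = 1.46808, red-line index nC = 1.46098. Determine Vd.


Abbe number formula: Vd = (nd - 1) / (nF - nC)
  nd - 1 = 1.46303 - 1 = 0.46303
  nF - nC = 1.46808 - 1.46098 = 0.0071
  Vd = 0.46303 / 0.0071 = 65.22

65.22


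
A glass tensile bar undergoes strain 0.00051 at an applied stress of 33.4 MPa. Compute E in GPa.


Young's modulus: E = stress / strain
  E = 33.4 MPa / 0.00051 = 65490.2 MPa
Convert to GPa: 65490.2 / 1000 = 65.49 GPa

65.49 GPa


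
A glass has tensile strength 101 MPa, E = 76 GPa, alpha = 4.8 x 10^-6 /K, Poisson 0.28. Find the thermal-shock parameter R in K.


Thermal shock resistance: R = sigma * (1 - nu) / (E * alpha)
  Numerator = 101 * (1 - 0.28) = 72.72
  Denominator = 76 * 1000 * (4.8 x 10^-6) = 0.3648
  R = 72.72 / 0.3648 = 199.3 K

199.3 K


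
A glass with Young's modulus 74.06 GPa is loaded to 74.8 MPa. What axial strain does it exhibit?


Rearrange E = sigma / epsilon:
  epsilon = sigma / E
  E (MPa) = 74.06 * 1000 = 74060
  epsilon = 74.8 / 74060 = 0.00101

0.00101


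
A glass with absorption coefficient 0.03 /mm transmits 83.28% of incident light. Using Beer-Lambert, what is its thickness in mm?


Rearrange T = exp(-alpha * thickness):
  thickness = -ln(T) / alpha
  T = 83.28/100 = 0.8328
  ln(T) = -0.18296
  -ln(T) = 0.18296
  thickness = 0.18296 / 0.03 = 6.1 mm

6.1 mm


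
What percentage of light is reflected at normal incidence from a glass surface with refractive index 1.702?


Fresnel reflectance at normal incidence:
  R = ((n - 1)/(n + 1))^2
  (n - 1)/(n + 1) = (1.702 - 1)/(1.702 + 1) = 0.259808
  R = 0.259808^2 = 0.0675002
  R(%) = 0.0675002 * 100 = 6.75%

6.75%


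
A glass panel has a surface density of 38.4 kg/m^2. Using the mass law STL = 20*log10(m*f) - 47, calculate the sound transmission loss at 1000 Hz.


Mass law: STL = 20 * log10(m * f) - 47
  m * f = 38.4 * 1000 = 38400
  log10(38400) = 4.58433
  STL = 20 * 4.58433 - 47 = 91.6866 - 47 = 44.7 dB

44.7 dB


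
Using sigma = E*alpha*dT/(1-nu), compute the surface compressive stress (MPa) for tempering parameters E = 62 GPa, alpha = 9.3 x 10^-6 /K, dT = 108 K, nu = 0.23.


Tempering stress: sigma = E * alpha * dT / (1 - nu)
  E (MPa) = 62 * 1000 = 62000
  Numerator = 62000 * (9.3 x 10^-6) * 108 = 62.2728
  Denominator = 1 - 0.23 = 0.77
  sigma = 62.2728 / 0.77 = 80.9 MPa

80.9 MPa


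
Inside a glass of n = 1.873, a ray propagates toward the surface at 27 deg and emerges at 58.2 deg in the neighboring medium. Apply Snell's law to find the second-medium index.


Apply Snell's law: n1 * sin(theta1) = n2 * sin(theta2)
  n2 = n1 * sin(theta1) / sin(theta2)
  sin(27) = 0.45399
  sin(58.2) = 0.849893
  n2 = 1.873 * 0.45399 / 0.849893 = 1.0005

1.0005


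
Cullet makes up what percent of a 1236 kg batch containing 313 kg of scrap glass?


Cullet ratio = (cullet mass / total batch mass) * 100
  Ratio = 313 / 1236 * 100 = 25.32%

25.32%


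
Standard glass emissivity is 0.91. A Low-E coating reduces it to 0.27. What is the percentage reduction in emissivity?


Percentage reduction = (1 - coated/uncoated) * 100
  Ratio = 0.27 / 0.91 = 0.2967
  Reduction = (1 - 0.2967) * 100 = 70.3%

70.3%


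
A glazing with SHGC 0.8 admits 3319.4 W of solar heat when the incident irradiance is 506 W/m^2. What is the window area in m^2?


Rearrange Q = Area * SHGC * Irradiance:
  Area = Q / (SHGC * Irradiance)
  Area = 3319.4 / (0.8 * 506) = 8.2 m^2

8.2 m^2


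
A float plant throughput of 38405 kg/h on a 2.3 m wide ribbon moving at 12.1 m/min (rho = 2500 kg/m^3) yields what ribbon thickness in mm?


Ribbon cross-section from mass balance:
  Volume rate = throughput / density = 38405 / 2500 = 15.362 m^3/h
  thickness = volume rate / (speed * 60 * width), i.e.
  thickness = throughput / (60 * speed * width * density) * 1000
  thickness = 38405 / (60 * 12.1 * 2.3 * 2500) * 1000 = 9.2 mm

9.2 mm


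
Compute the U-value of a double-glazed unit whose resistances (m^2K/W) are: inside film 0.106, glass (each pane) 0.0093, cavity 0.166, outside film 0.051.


Total thermal resistance (series):
  R_total = R_in + R_glass + R_air + R_glass + R_out
  R_total = 0.106 + 0.0093 + 0.166 + 0.0093 + 0.051 = 0.3416 m^2K/W
U-value = 1 / R_total = 1 / 0.3416 = 2.927 W/m^2K

2.927 W/m^2K


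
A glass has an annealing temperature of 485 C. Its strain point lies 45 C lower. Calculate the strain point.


Strain point = annealing point - difference:
  T_strain = 485 - 45 = 440 C

440 C


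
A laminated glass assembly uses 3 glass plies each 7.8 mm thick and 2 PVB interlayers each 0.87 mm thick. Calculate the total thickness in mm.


Total thickness = glass contribution + PVB contribution
  Glass: 3 * 7.8 = 23.4 mm
  PVB: 2 * 0.87 = 1.74 mm
  Total = 23.4 + 1.74 = 25.14 mm

25.14 mm


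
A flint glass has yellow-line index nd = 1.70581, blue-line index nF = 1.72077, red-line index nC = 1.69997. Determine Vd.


Abbe number formula: Vd = (nd - 1) / (nF - nC)
  nd - 1 = 1.70581 - 1 = 0.70581
  nF - nC = 1.72077 - 1.69997 = 0.0208
  Vd = 0.70581 / 0.0208 = 33.93

33.93


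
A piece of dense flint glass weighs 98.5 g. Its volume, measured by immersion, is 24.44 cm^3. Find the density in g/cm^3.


Use the definition of density:
  rho = mass / volume
  rho = 98.5 / 24.44 = 4.03 g/cm^3

4.03 g/cm^3


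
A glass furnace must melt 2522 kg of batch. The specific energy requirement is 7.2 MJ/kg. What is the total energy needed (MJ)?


Total energy = mass * specific energy
  E = 2522 * 7.2 = 18158.4 MJ

18158.4 MJ


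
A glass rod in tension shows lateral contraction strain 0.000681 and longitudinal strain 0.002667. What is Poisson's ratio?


Poisson's ratio: nu = lateral strain / axial strain
  nu = 0.000681 / 0.002667 = 0.2553

0.2553


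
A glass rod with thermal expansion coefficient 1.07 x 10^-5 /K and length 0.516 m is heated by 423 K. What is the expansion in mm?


Thermal expansion formula: dL = alpha * L0 * dT
  dL = (1.07 x 10^-5) * 0.516 * 423 = 0.00233547 m
Convert to mm: 0.00233547 * 1000 = 2.3355 mm

2.3355 mm


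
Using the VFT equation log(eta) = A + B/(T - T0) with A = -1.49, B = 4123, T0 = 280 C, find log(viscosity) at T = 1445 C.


VFT equation: log(eta) = A + B / (T - T0)
  T - T0 = 1445 - 280 = 1165
  B / (T - T0) = 4123 / 1165 = 3.539
  log(eta) = -1.49 + 3.539 = 2.049

2.049


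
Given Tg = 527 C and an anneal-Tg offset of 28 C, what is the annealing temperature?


The annealing temperature is Tg plus the offset:
  T_anneal = 527 + 28 = 555 C

555 C


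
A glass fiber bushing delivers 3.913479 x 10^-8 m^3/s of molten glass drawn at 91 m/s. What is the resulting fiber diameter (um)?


Cross-sectional area from continuity:
  A = Q / v = 3.913479 x 10^-8 / 91 = 4.300526 x 10^-10 m^2
Diameter from circular cross-section:
  d = sqrt(4A / pi) * 10^6 (m -> um)
  d = sqrt(4 * 4.300526 x 10^-10 / pi) * 10^6 = 23.4 um

23.4 um


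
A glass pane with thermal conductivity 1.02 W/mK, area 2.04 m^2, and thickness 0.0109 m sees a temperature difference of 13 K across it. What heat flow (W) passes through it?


Fourier's law: Q = k * A * dT / t
  Q = 1.02 * 2.04 * 13 / 0.0109
  Q = 27.0504 / 0.0109 = 2481.7 W

2481.7 W


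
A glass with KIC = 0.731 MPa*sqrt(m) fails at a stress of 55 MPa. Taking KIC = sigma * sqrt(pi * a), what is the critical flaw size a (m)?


Rearrange KIC = sigma * sqrt(pi * a):
  sqrt(pi * a) = KIC / sigma
  sqrt(pi * a) = 0.731 / 55 = 0.013291
  a = (KIC / sigma)^2 / pi
  a = 0.013291^2 / pi = 0.0000562 m

0.0000562 m


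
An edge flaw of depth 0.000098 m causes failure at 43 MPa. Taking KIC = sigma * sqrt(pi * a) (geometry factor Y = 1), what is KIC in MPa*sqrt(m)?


Fracture toughness: KIC = sigma * sqrt(pi * a)
  pi * a = pi * 0.000098 = 0.000307876
  sqrt(pi * a) = 0.017546
  KIC = 43 * 0.017546 = 0.754 MPa*sqrt(m)

0.754 MPa*sqrt(m)


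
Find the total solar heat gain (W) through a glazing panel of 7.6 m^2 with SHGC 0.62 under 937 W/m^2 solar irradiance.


Solar heat gain: Q = Area * SHGC * Irradiance
  Q = 7.6 * 0.62 * 937 = 4415.1 W

4415.1 W


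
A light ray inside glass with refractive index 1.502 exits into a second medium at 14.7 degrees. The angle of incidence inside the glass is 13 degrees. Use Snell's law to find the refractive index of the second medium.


Apply Snell's law: n1 * sin(theta1) = n2 * sin(theta2)
  n2 = n1 * sin(theta1) / sin(theta2)
  sin(13) = 0.224951
  sin(14.7) = 0.253758
  n2 = 1.502 * 0.224951 / 0.253758 = 1.3315

1.3315


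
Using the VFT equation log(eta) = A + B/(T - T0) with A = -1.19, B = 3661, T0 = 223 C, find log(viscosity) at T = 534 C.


VFT equation: log(eta) = A + B / (T - T0)
  T - T0 = 534 - 223 = 311
  B / (T - T0) = 3661 / 311 = 11.772
  log(eta) = -1.19 + 11.772 = 10.582

10.582


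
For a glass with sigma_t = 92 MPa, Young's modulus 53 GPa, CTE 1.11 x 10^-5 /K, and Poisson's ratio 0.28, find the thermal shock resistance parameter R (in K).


Thermal shock resistance: R = sigma * (1 - nu) / (E * alpha)
  Numerator = 92 * (1 - 0.28) = 66.24
  Denominator = 53 * 1000 * (1.11 x 10^-5) = 0.5883
  R = 66.24 / 0.5883 = 112.6 K

112.6 K


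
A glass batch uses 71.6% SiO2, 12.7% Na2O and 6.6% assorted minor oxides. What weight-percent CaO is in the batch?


Pieces sum to 100%:
  CaO = 100 - (SiO2 + Na2O + others)
  CaO = 100 - (71.6 + 12.7 + 6.6) = 9.1%

9.1%


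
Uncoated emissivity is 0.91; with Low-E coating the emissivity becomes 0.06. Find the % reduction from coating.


Percentage reduction = (1 - coated/uncoated) * 100
  Ratio = 0.06 / 0.91 = 0.0659
  Reduction = (1 - 0.0659) * 100 = 93.4%

93.4%


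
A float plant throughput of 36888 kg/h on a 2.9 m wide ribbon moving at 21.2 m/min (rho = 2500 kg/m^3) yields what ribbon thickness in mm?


Ribbon cross-section from mass balance:
  Volume rate = throughput / density = 36888 / 2500 = 14.7552 m^3/h
  thickness = volume rate / (speed * 60 * width), i.e.
  thickness = throughput / (60 * speed * width * density) * 1000
  thickness = 36888 / (60 * 21.2 * 2.9 * 2500) * 1000 = 4.0 mm

4.0 mm


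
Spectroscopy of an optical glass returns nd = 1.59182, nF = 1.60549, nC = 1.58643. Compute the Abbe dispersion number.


Abbe number formula: Vd = (nd - 1) / (nF - nC)
  nd - 1 = 1.59182 - 1 = 0.59182
  nF - nC = 1.60549 - 1.58643 = 0.01906
  Vd = 0.59182 / 0.01906 = 31.05

31.05


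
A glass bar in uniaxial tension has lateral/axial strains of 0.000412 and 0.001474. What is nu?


Poisson's ratio: nu = lateral strain / axial strain
  nu = 0.000412 / 0.001474 = 0.2795

0.2795


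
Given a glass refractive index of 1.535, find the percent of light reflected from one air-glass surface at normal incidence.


Fresnel reflectance at normal incidence:
  R = ((n - 1)/(n + 1))^2
  (n - 1)/(n + 1) = (1.535 - 1)/(1.535 + 1) = 0.211045
  R = 0.211045^2 = 0.04454
  R(%) = 0.04454 * 100 = 4.454%

4.454%


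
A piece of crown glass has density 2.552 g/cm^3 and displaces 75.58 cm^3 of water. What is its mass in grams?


Rearrange rho = m / V:
  m = rho * V
  m = 2.552 * 75.58 = 192.88 g

192.88 g


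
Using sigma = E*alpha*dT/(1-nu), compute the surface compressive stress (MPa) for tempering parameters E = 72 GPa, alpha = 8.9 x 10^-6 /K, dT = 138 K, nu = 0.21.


Tempering stress: sigma = E * alpha * dT / (1 - nu)
  E (MPa) = 72 * 1000 = 72000
  Numerator = 72000 * (8.9 x 10^-6) * 138 = 88.4304
  Denominator = 1 - 0.21 = 0.79
  sigma = 88.4304 / 0.79 = 111.9 MPa

111.9 MPa


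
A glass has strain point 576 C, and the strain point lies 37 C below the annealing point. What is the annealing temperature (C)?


T_anneal = T_strain + gap:
  T_anneal = 576 + 37 = 613 C

613 C


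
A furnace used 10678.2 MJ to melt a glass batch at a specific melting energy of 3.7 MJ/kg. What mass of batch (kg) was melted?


Rearrange E = m * s for m:
  m = E / s
  m = 10678.2 / 3.7 = 2886.0 kg

2886.0 kg


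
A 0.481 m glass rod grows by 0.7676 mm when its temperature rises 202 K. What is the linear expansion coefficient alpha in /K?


Rearrange dL = alpha * L0 * dT for alpha:
  alpha = dL / (L0 * dT)
  alpha = (0.7676 / 1000) / (0.481 * 202) = 0.0000079 /K = 7.9 x 10^-6 /K

7.9 x 10^-6 /K


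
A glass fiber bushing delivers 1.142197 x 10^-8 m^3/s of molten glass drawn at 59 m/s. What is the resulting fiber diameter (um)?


Cross-sectional area from continuity:
  A = Q / v = 1.142197 x 10^-8 / 59 = 1.935927 x 10^-10 m^2
Diameter from circular cross-section:
  d = sqrt(4A / pi) * 10^6 (m -> um)
  d = sqrt(4 * 1.935927 x 10^-10 / pi) * 10^6 = 15.7 um

15.7 um


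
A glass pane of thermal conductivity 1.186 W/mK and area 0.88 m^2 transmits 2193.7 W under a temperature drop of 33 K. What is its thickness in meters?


Fourier's law: t = k * A * dT / Q
  t = 1.186 * 0.88 * 33 / 2193.7
  t = 34.44144 / 2193.7 = 0.0157 m

0.0157 m


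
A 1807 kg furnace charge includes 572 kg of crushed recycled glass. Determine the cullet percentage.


Cullet ratio = (cullet mass / total batch mass) * 100
  Ratio = 572 / 1807 * 100 = 31.65%

31.65%


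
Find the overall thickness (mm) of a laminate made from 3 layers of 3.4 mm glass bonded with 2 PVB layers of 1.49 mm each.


Total thickness = glass contribution + PVB contribution
  Glass: 3 * 3.4 = 10.2 mm
  PVB: 2 * 1.49 = 2.98 mm
  Total = 10.2 + 2.98 = 13.18 mm

13.18 mm


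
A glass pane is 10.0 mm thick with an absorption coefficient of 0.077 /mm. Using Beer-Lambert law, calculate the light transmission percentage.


Beer-Lambert law: T = exp(-alpha * thickness)
  exponent = -0.077 * 10.0 = -0.77
  T = exp(-0.77) = 0.463
  Percentage = 0.463 * 100 = 46.3%

46.3%


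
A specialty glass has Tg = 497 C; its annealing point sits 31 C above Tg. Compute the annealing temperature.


The annealing temperature is Tg plus the offset:
  T_anneal = 497 + 31 = 528 C

528 C


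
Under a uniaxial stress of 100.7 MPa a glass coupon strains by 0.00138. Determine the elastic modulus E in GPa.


Young's modulus: E = stress / strain
  E = 100.7 MPa / 0.00138 = 72971.01 MPa
Convert to GPa: 72971.01 / 1000 = 72.97 GPa

72.97 GPa


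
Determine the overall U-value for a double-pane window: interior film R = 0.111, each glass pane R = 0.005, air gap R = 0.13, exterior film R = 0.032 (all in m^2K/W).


Total thermal resistance (series):
  R_total = R_in + R_glass + R_air + R_glass + R_out
  R_total = 0.111 + 0.005 + 0.13 + 0.005 + 0.032 = 0.283 m^2K/W
U-value = 1 / R_total = 1 / 0.283 = 3.534 W/m^2K

3.534 W/m^2K


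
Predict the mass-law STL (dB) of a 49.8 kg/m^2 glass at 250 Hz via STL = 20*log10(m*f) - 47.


Mass law: STL = 20 * log10(m * f) - 47
  m * f = 49.8 * 250 = 12450
  log10(12450) = 4.09517
  STL = 20 * 4.09517 - 47 = 81.9034 - 47 = 34.9 dB

34.9 dB


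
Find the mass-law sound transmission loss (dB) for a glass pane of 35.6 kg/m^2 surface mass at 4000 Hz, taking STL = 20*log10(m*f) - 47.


Mass law: STL = 20 * log10(m * f) - 47
  m * f = 35.6 * 4000 = 142400
  log10(142400) = 5.15351
  STL = 20 * 5.15351 - 47 = 103.0702 - 47 = 56.1 dB

56.1 dB


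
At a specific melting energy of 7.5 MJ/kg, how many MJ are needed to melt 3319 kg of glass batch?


Total energy = mass * specific energy
  E = 3319 * 7.5 = 24892.5 MJ

24892.5 MJ


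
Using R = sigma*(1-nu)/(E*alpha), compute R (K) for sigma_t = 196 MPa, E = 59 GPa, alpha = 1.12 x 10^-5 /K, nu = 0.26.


Thermal shock resistance: R = sigma * (1 - nu) / (E * alpha)
  Numerator = 196 * (1 - 0.26) = 145.04
  Denominator = 59 * 1000 * (1.12 x 10^-5) = 0.6608
  R = 145.04 / 0.6608 = 219.5 K

219.5 K


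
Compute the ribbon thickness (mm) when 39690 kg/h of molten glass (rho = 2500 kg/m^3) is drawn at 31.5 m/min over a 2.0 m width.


Ribbon cross-section from mass balance:
  Volume rate = throughput / density = 39690 / 2500 = 15.876 m^3/h
  thickness = volume rate / (speed * 60 * width), i.e.
  thickness = throughput / (60 * speed * width * density) * 1000
  thickness = 39690 / (60 * 31.5 * 2.0 * 2500) * 1000 = 4.2 mm

4.2 mm


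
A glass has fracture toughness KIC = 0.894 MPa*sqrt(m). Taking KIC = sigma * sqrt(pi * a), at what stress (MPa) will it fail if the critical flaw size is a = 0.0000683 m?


Rearrange KIC = sigma * sqrt(pi * a):
  sigma = KIC / sqrt(pi * a)
  sqrt(pi * 0.0000683) = 0.014648
  sigma = 0.894 / 0.014648 = 61.03 MPa

61.03 MPa


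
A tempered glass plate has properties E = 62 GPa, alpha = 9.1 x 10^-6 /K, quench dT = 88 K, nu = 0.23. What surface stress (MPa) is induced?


Tempering stress: sigma = E * alpha * dT / (1 - nu)
  E (MPa) = 62 * 1000 = 62000
  Numerator = 62000 * (9.1 x 10^-6) * 88 = 49.6496
  Denominator = 1 - 0.23 = 0.77
  sigma = 49.6496 / 0.77 = 64.5 MPa

64.5 MPa


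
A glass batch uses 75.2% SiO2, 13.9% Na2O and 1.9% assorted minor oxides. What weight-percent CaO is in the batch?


Pieces sum to 100%:
  CaO = 100 - (SiO2 + Na2O + others)
  CaO = 100 - (75.2 + 13.9 + 1.9) = 9.0%

9.0%


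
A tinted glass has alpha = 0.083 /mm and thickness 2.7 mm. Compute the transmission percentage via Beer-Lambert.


Beer-Lambert law: T = exp(-alpha * thickness)
  exponent = -0.083 * 2.7 = -0.2241
  T = exp(-0.2241) = 0.7992
  Percentage = 0.7992 * 100 = 79.92%

79.92%


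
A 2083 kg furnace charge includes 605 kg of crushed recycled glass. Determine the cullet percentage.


Cullet ratio = (cullet mass / total batch mass) * 100
  Ratio = 605 / 2083 * 100 = 29.04%

29.04%


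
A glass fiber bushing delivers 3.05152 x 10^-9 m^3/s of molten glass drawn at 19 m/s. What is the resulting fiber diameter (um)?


Cross-sectional area from continuity:
  A = Q / v = 3.05152 x 10^-9 / 19 = 1.606063 x 10^-10 m^2
Diameter from circular cross-section:
  d = sqrt(4A / pi) * 10^6 (m -> um)
  d = sqrt(4 * 1.606063 x 10^-10 / pi) * 10^6 = 14.3 um

14.3 um


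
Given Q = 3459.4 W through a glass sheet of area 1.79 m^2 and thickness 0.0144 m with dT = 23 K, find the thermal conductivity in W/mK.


Fourier's law rearranged: k = Q * t / (A * dT)
  Numerator = 3459.4 * 0.0144 = 49.81536
  Denominator = 1.79 * 23 = 41.17
  k = 49.81536 / 41.17 = 1.21 W/mK

1.21 W/mK


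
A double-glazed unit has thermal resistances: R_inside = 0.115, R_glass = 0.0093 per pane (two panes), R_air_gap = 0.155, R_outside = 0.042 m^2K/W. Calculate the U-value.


Total thermal resistance (series):
  R_total = R_in + R_glass + R_air + R_glass + R_out
  R_total = 0.115 + 0.0093 + 0.155 + 0.0093 + 0.042 = 0.3306 m^2K/W
U-value = 1 / R_total = 1 / 0.3306 = 3.025 W/m^2K

3.025 W/m^2K


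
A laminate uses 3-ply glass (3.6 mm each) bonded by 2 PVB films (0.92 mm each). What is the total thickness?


Total thickness = glass contribution + PVB contribution
  Glass: 3 * 3.6 = 10.8 mm
  PVB: 2 * 0.92 = 1.84 mm
  Total = 10.8 + 1.84 = 12.64 mm

12.64 mm


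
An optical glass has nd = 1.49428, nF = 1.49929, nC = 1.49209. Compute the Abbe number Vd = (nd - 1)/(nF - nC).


Abbe number formula: Vd = (nd - 1) / (nF - nC)
  nd - 1 = 1.49428 - 1 = 0.49428
  nF - nC = 1.49929 - 1.49209 = 0.0072
  Vd = 0.49428 / 0.0072 = 68.65

68.65


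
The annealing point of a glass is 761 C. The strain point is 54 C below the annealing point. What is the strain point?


Strain point = annealing point - difference:
  T_strain = 761 - 54 = 707 C

707 C


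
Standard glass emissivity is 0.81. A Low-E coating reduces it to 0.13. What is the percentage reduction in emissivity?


Percentage reduction = (1 - coated/uncoated) * 100
  Ratio = 0.13 / 0.81 = 0.1605
  Reduction = (1 - 0.1605) * 100 = 84.0%

84.0%


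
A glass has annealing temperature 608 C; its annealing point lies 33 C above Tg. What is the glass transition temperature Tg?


Rearrange T_anneal = Tg + offset for Tg:
  Tg = T_anneal - offset = 608 - 33 = 575 C

575 C


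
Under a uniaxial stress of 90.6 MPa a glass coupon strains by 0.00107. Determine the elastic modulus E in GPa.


Young's modulus: E = stress / strain
  E = 90.6 MPa / 0.00107 = 84672.9 MPa
Convert to GPa: 84672.9 / 1000 = 84.67 GPa

84.67 GPa


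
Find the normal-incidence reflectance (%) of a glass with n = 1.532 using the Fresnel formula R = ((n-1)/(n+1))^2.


Fresnel reflectance at normal incidence:
  R = ((n - 1)/(n + 1))^2
  (n - 1)/(n + 1) = (1.532 - 1)/(1.532 + 1) = 0.210111
  R = 0.210111^2 = 0.0441466
  R(%) = 0.0441466 * 100 = 4.415%

4.415%


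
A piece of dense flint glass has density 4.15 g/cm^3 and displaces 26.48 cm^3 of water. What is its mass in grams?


Rearrange rho = m / V:
  m = rho * V
  m = 4.15 * 26.48 = 109.892 g

109.892 g


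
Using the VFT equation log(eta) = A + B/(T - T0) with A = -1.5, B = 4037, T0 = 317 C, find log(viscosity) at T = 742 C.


VFT equation: log(eta) = A + B / (T - T0)
  T - T0 = 742 - 317 = 425
  B / (T - T0) = 4037 / 425 = 9.499
  log(eta) = -1.5 + 9.499 = 7.999

7.999


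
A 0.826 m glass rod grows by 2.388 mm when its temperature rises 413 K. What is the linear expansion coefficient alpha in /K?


Rearrange dL = alpha * L0 * dT for alpha:
  alpha = dL / (L0 * dT)
  alpha = (2.388 / 1000) / (0.826 * 413) = 0.000007 /K = 7 x 10^-6 /K

7 x 10^-6 /K


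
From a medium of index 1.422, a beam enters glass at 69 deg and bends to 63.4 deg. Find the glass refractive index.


Apply Snell's law: n1 * sin(theta1) = n2 * sin(theta2)
  n2 = n1 * sin(theta1) / sin(theta2)
  sin(69) = 0.93358
  sin(63.4) = 0.894154
  n2 = 1.422 * 0.93358 / 0.894154 = 1.4847

1.4847


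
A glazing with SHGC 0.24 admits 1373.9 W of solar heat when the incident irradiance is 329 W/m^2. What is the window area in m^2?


Rearrange Q = Area * SHGC * Irradiance:
  Area = Q / (SHGC * Irradiance)
  Area = 1373.9 / (0.24 * 329) = 17.4 m^2

17.4 m^2


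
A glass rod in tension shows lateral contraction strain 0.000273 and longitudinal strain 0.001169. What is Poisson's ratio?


Poisson's ratio: nu = lateral strain / axial strain
  nu = 0.000273 / 0.001169 = 0.2335

0.2335


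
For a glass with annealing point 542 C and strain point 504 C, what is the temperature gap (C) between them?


Gap = T_anneal - T_strain:
  gap = 542 - 504 = 38 C

38 C


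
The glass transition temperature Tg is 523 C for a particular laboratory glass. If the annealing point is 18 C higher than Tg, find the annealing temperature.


The annealing temperature is Tg plus the offset:
  T_anneal = 523 + 18 = 541 C

541 C


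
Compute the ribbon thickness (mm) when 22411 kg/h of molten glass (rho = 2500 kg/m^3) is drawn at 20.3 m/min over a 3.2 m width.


Ribbon cross-section from mass balance:
  Volume rate = throughput / density = 22411 / 2500 = 8.9644 m^3/h
  thickness = volume rate / (speed * 60 * width), i.e.
  thickness = throughput / (60 * speed * width * density) * 1000
  thickness = 22411 / (60 * 20.3 * 3.2 * 2500) * 1000 = 2.3 mm

2.3 mm


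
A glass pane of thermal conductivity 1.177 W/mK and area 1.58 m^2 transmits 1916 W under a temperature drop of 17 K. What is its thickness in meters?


Fourier's law: t = k * A * dT / Q
  t = 1.177 * 1.58 * 17 / 1916
  t = 31.61422 / 1916 = 0.0165 m

0.0165 m


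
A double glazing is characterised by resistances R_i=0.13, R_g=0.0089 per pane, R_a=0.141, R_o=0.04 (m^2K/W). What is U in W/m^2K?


Total thermal resistance (series):
  R_total = R_in + R_glass + R_air + R_glass + R_out
  R_total = 0.13 + 0.0089 + 0.141 + 0.0089 + 0.04 = 0.3288 m^2K/W
U-value = 1 / R_total = 1 / 0.3288 = 3.041 W/m^2K

3.041 W/m^2K


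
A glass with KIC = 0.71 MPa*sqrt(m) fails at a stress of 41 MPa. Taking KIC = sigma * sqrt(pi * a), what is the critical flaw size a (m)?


Rearrange KIC = sigma * sqrt(pi * a):
  sqrt(pi * a) = KIC / sigma
  sqrt(pi * a) = 0.71 / 41 = 0.017317
  a = (KIC / sigma)^2 / pi
  a = 0.017317^2 / pi = 0.0000955 m

0.0000955 m


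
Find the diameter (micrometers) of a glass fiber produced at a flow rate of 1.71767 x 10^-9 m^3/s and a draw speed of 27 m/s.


Cross-sectional area from continuity:
  A = Q / v = 1.71767 x 10^-9 / 27 = 6.361741 x 10^-11 m^2
Diameter from circular cross-section:
  d = sqrt(4A / pi) * 10^6 (m -> um)
  d = sqrt(4 * 6.361741 x 10^-11 / pi) * 10^6 = 9.0 um

9.0 um


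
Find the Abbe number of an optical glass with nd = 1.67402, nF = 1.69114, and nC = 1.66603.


Abbe number formula: Vd = (nd - 1) / (nF - nC)
  nd - 1 = 1.67402 - 1 = 0.67402
  nF - nC = 1.69114 - 1.66603 = 0.02511
  Vd = 0.67402 / 0.02511 = 26.84

26.84


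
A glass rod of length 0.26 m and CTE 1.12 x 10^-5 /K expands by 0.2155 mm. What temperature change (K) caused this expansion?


Rearrange dL = alpha * L0 * dT for dT:
  dT = dL / (alpha * L0)
  dL (m) = 0.2155 / 1000 = 0.0002155
  dT = 0.0002155 / ((1.12 x 10^-5) * 0.26) = 74.0 K

74.0 K


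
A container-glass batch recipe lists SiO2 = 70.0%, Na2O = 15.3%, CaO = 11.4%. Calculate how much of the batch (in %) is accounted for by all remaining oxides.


Sum the three major oxides:
  SiO2 + Na2O + CaO = 70.0 + 15.3 + 11.4 = 96.7%
Subtract from 100%:
  Others = 100 - 96.7 = 3.3%

3.3%


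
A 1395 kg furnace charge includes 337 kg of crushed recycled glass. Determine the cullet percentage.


Cullet ratio = (cullet mass / total batch mass) * 100
  Ratio = 337 / 1395 * 100 = 24.16%

24.16%


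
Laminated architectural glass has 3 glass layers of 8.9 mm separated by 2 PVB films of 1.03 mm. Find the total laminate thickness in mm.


Total thickness = glass contribution + PVB contribution
  Glass: 3 * 8.9 = 26.7 mm
  PVB: 2 * 1.03 = 2.06 mm
  Total = 26.7 + 2.06 = 28.76 mm

28.76 mm


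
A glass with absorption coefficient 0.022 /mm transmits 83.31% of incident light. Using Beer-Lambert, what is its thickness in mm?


Rearrange T = exp(-alpha * thickness):
  thickness = -ln(T) / alpha
  T = 83.31/100 = 0.8331
  ln(T) = -0.1826
  -ln(T) = 0.1826
  thickness = 0.1826 / 0.022 = 8.3 mm

8.3 mm


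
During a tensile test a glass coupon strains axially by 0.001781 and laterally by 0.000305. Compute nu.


Poisson's ratio: nu = lateral strain / axial strain
  nu = 0.000305 / 0.001781 = 0.1713

0.1713


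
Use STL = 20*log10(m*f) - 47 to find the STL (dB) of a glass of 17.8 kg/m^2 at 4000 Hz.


Mass law: STL = 20 * log10(m * f) - 47
  m * f = 17.8 * 4000 = 71200
  log10(71200) = 4.85248
  STL = 20 * 4.85248 - 47 = 97.0496 - 47 = 50.0 dB

50.0 dB


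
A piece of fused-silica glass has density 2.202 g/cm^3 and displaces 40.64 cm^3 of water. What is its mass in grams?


Rearrange rho = m / V:
  m = rho * V
  m = 2.202 * 40.64 = 89.489 g

89.489 g


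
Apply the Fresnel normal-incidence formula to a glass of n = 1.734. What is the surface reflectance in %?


Fresnel reflectance at normal incidence:
  R = ((n - 1)/(n + 1))^2
  (n - 1)/(n + 1) = (1.734 - 1)/(1.734 + 1) = 0.268471
  R = 0.268471^2 = 0.0720767
  R(%) = 0.0720767 * 100 = 7.208%

7.208%


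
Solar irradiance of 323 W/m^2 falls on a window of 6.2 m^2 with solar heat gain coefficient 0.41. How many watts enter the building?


Solar heat gain: Q = Area * SHGC * Irradiance
  Q = 6.2 * 0.41 * 323 = 821.1 W

821.1 W


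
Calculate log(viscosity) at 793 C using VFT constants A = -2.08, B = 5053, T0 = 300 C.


VFT equation: log(eta) = A + B / (T - T0)
  T - T0 = 793 - 300 = 493
  B / (T - T0) = 5053 / 493 = 10.249
  log(eta) = -2.08 + 10.249 = 8.169

8.169


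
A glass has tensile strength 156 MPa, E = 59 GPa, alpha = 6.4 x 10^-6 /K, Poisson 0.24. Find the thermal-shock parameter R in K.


Thermal shock resistance: R = sigma * (1 - nu) / (E * alpha)
  Numerator = 156 * (1 - 0.24) = 118.56
  Denominator = 59 * 1000 * (6.4 x 10^-6) = 0.3776
  R = 118.56 / 0.3776 = 314.0 K

314.0 K


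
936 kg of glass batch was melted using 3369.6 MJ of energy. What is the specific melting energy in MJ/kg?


Rearrange E = m * s for s:
  s = E / m
  s = 3369.6 / 936 = 3.6 MJ/kg

3.6 MJ/kg


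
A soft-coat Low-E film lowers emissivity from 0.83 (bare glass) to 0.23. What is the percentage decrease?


Percentage reduction = (1 - coated/uncoated) * 100
  Ratio = 0.23 / 0.83 = 0.2771
  Reduction = (1 - 0.2771) * 100 = 72.3%

72.3%


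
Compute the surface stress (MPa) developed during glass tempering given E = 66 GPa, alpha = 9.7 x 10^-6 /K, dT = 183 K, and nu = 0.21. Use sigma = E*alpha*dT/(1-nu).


Tempering stress: sigma = E * alpha * dT / (1 - nu)
  E (MPa) = 66 * 1000 = 66000
  Numerator = 66000 * (9.7 x 10^-6) * 183 = 117.1566
  Denominator = 1 - 0.21 = 0.79
  sigma = 117.1566 / 0.79 = 148.3 MPa

148.3 MPa


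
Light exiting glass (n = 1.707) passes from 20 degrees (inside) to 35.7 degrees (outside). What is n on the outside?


Apply Snell's law: n1 * sin(theta1) = n2 * sin(theta2)
  n2 = n1 * sin(theta1) / sin(theta2)
  sin(20) = 0.34202
  sin(35.7) = 0.583541
  n2 = 1.707 * 0.34202 / 0.583541 = 1.0005

1.0005


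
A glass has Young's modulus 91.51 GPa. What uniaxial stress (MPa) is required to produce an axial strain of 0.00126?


Rearrange E = sigma / epsilon:
  sigma = E * epsilon
  E (MPa) = 91.51 * 1000 = 91510
  sigma = 91510 * 0.00126 = 115.3 MPa

115.3 MPa


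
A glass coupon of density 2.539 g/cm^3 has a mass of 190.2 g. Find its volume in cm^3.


Rearrange rho = m / V:
  V = m / rho
  V = 190.2 / 2.539 = 74.911 cm^3

74.911 cm^3


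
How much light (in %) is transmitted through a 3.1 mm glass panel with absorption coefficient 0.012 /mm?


Beer-Lambert law: T = exp(-alpha * thickness)
  exponent = -0.012 * 3.1 = -0.0372
  T = exp(-0.0372) = 0.9635
  Percentage = 0.9635 * 100 = 96.35%

96.35%


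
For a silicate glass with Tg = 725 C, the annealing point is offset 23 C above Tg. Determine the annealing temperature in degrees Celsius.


The annealing temperature is Tg plus the offset:
  T_anneal = 725 + 23 = 748 C

748 C


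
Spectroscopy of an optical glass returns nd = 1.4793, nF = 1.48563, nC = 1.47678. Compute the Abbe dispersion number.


Abbe number formula: Vd = (nd - 1) / (nF - nC)
  nd - 1 = 1.4793 - 1 = 0.4793
  nF - nC = 1.48563 - 1.47678 = 0.00885
  Vd = 0.4793 / 0.00885 = 54.16

54.16


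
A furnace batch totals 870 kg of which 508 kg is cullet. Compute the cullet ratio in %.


Cullet ratio = (cullet mass / total batch mass) * 100
  Ratio = 508 / 870 * 100 = 58.39%

58.39%


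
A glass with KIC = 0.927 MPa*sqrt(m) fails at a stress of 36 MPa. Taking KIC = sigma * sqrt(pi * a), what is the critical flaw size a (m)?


Rearrange KIC = sigma * sqrt(pi * a):
  sqrt(pi * a) = KIC / sigma
  sqrt(pi * a) = 0.927 / 36 = 0.02575
  a = (KIC / sigma)^2 / pi
  a = 0.02575^2 / pi = 0.0002111 m

0.0002111 m


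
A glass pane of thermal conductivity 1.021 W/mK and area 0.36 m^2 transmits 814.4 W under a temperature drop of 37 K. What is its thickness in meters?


Fourier's law: t = k * A * dT / Q
  t = 1.021 * 0.36 * 37 / 814.4
  t = 13.59972 / 814.4 = 0.0167 m

0.0167 m


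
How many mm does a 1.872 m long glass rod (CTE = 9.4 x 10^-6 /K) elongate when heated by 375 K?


Thermal expansion formula: dL = alpha * L0 * dT
  dL = (9.4 x 10^-6) * 1.872 * 375 = 0.0065988 m
Convert to mm: 0.0065988 * 1000 = 6.5988 mm

6.5988 mm


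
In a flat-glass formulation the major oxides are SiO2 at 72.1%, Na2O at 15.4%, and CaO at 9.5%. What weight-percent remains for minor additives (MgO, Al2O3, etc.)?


Sum the three major oxides:
  SiO2 + Na2O + CaO = 72.1 + 15.4 + 9.5 = 97.0%
Subtract from 100%:
  Others = 100 - 97.0 = 3.0%

3.0%


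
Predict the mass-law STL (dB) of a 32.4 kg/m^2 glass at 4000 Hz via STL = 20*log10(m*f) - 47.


Mass law: STL = 20 * log10(m * f) - 47
  m * f = 32.4 * 4000 = 129600
  log10(129600) = 5.11261
  STL = 20 * 5.11261 - 47 = 102.2522 - 47 = 55.3 dB

55.3 dB


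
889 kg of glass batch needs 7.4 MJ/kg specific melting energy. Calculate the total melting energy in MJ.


Total energy = mass * specific energy
  E = 889 * 7.4 = 6578.6 MJ

6578.6 MJ


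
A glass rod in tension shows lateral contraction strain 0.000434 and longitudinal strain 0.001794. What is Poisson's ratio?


Poisson's ratio: nu = lateral strain / axial strain
  nu = 0.000434 / 0.001794 = 0.2419

0.2419


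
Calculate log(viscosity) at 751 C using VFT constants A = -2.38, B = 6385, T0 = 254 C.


VFT equation: log(eta) = A + B / (T - T0)
  T - T0 = 751 - 254 = 497
  B / (T - T0) = 6385 / 497 = 12.847
  log(eta) = -2.38 + 12.847 = 10.467

10.467


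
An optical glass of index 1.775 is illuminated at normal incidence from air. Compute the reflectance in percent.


Fresnel reflectance at normal incidence:
  R = ((n - 1)/(n + 1))^2
  (n - 1)/(n + 1) = (1.775 - 1)/(1.775 + 1) = 0.279279
  R = 0.279279^2 = 0.0779968
  R(%) = 0.0779968 * 100 = 7.8%

7.8%
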